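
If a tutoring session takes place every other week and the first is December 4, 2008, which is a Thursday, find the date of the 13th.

May 21, 2009

The 13th occurrence is 12 intervals after the first: 12 × 14 = 168 days after December 4, 2008.
December has 31 days — 27 days to the end of December leaves 141.
January has 31 days (110 left).
February has 28 days (82 left).
March has 31 days (51 left).
April has 30 days (21 left).
21 days into May → May 21, 2009.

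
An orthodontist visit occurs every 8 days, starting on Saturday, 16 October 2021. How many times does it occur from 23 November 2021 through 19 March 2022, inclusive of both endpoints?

Occurrences land 8·i days after 16 October 2021 for i = 0, 1, 2, …
23 November 2021 is 38 days after the start; 38 ÷ 8 = 4 remainder 6; since the remainder is 6, round up to i = 5. First occurrence in the window: #6 on 25 November 2021 (5×8 = 40 days in).
19 March 2022 is 154 days after the start; 154 ÷ 8 = 19 remainder 2. Last occurrence in the window: #20 on 17 March 2022.
Occurrences #6 through #20: 15 in total.

15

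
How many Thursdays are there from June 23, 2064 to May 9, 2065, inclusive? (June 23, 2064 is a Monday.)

46

June 23, 2064 is a Monday; the first Thursday on or after it is June 26, 2064 (3 days later).
From June 26, 2064 to May 9, 2065: 188 + 129 = 317 days (rest of 2064, to May 9, 2065 in 2065).
317 ÷ 7 = 45 full weeks with remainder 2, so 45 more Thursdays after the first → 46.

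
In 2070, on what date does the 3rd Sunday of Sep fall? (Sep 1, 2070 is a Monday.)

Sep 21, 2070

Sep 2070 begins on a Monday, so the first Sunday is Sep 7 (6 days later).
The 3rd Sunday is 2 weeks later: 7 + 14 = 21.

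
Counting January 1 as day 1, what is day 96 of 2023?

6 April 2023

January has 31 days (96 − 31 = 65 remain).
February has 28 days (65 − 28 = 37 remain).
March has 31 days (37 − 31 = 6 remain).
6 into April → April 6.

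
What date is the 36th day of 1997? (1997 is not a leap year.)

1997-02-05

January has 31 days (36 − 31 = 5 remain).
5 into February → February 5.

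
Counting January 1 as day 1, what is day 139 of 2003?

January has 31 days (139 − 31 = 108 remain).
February has 28 days (108 − 28 = 80 remain).
March has 31 days (80 − 31 = 49 remain).
April has 30 days (49 − 30 = 19 remain).
19 into May → May 19.

19 May 2003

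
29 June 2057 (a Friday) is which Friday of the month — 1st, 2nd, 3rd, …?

5th

Day 29 falls in week ⌈29/7⌉ of the month.
Days 1–7 hold the 1st Friday, 8–14 the 2nd, 15–21 the 3rd, 22–28 the 4th, 29–31 the 5th.
29 is in the range for the 5th.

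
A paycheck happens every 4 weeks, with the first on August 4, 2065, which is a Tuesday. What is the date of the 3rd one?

The 3rd occurrence is 2 intervals after the first: 2 × 28 = 56 days after August 4, 2065.
August has 31 days — 27 days to the end of August leaves 29.
29 days into September → September 29, 2065.

September 29, 2065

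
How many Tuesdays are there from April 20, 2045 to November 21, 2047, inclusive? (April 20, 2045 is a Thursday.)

April 20, 2045 is a Thursday; the first Tuesday on or after it is April 25, 2045 (5 days later).
From April 25, 2045 to November 21, 2047: 250 + 365 + 325 = 940 days (rest of 2045, 2046, to November 21, 2047 in 2047).
940 ÷ 7 = 134 full weeks with remainder 2, so 134 more Tuesdays after the first → 135.

135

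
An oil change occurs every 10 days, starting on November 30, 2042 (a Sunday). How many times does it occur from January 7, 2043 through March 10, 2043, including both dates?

7

Occurrences land 10·i days after November 30, 2042 for i = 0, 1, 2, …
January 7, 2043 is 38 days after the start; 38 ÷ 10 = 3 remainder 8; since the remainder is 8, round up to i = 4. First occurrence in the window: #5 on January 9, 2043 (4×10 = 40 days in).
March 10, 2043 is 100 days after the start; 100 ÷ 10 = 10 remainder 0. Last occurrence in the window: #11 on March 10, 2043.
Occurrences #5 through #11: 7 in total.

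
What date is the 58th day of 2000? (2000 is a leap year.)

February 27, 2000

January has 31 days (58 − 31 = 27 remain).
27 into February → February 27.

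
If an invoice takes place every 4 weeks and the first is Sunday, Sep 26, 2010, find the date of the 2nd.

Oct 24, 2010

The 2nd occurrence is 1 interval after the first: 1 × 28 = 28 days after Sep 26, 2010.
Sep has 30 days — 4 days to the end of Sep leaves 24.
24 days into Oct → Oct 24, 2010.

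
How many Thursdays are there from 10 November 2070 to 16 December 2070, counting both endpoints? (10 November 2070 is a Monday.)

5

10 November 2070 is a Monday; the first Thursday on or after it is 13 November 2070 (3 days later).
From 13 November 2070 to 16 December 2070: 17 + 16 = 33 days (rest of November, December).
33 ÷ 7 = 4 full weeks with remainder 5, so 4 more Thursdays after the first → 5.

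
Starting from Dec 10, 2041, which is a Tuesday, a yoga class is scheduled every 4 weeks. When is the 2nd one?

Jan 7, 2042

The 2nd occurrence is 1 interval after the first: 1 × 28 = 28 days after Dec 10, 2041.
Dec has 31 days — 21 days to the end of Dec leaves 7.
7 days into Jan → Jan 7, 2042.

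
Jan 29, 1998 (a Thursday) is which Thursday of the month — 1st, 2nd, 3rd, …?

Day 29 falls in week ⌈29/7⌉ of the month.
Days 1–7 hold the 1st Thursday, 8–14 the 2nd, 15–21 the 3rd, 22–28 the 4th, 29–31 the 5th.
29 is in the range for the 5th.

5th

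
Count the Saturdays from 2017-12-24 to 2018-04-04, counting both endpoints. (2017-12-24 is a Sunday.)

14

2017-12-24 is a Sunday; the first Saturday on or after it is 2017-12-30 (6 days later).
From 2017-12-30 to 2018-04-04: 1 + 31 + 28 + 31 + 4 = 95 days (rest of December, January, February, March, April).
95 ÷ 7 = 13 full weeks with remainder 4, so 13 more Saturdays after the first → 14.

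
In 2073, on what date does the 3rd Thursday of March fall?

March 2073 begins on a Wednesday, so the first Thursday is March 2 (1 day later).
The 3rd Thursday is 2 weeks later: 2 + 14 = 16.

March 16, 2073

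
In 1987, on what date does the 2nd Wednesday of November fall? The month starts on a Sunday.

November 1987 begins on a Sunday, so the first Wednesday is November 4 (3 days later).
The 2nd Wednesday is 1 weeks later: 4 + 7 = 11.

November 11, 1987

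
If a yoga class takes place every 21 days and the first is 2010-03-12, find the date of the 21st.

The 21st occurrence is 20 intervals after the first: 20 × 21 = 420 days after 2010-03-12.
March has 31 days — 19 days to the end of March leaves 401.
From end of March to end of 2010 is 275 days (126 left).
January has 31 days (95 left).
February has 28 days (67 left).
March has 31 days (36 left).
April has 30 days (6 left).
6 days into May → 2011-05-06.

2011-05-06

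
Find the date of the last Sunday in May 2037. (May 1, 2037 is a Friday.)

May 2037 begins on a Friday, so the first Sunday is May 3 (2 days later).
May 2037 has 31 days. Adding weeks: 3, 10, 17, 24, 31 — the last one ≤ 31 is the 31st.

May 31, 2037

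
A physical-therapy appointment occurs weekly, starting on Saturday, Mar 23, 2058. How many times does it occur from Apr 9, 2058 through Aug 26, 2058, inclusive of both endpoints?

Occurrences land 7·i days after Mar 23, 2058 for i = 0, 1, 2, …
Apr 9, 2058 is 17 days after the start; 17 ÷ 7 = 2 remainder 3; since the remainder is 3, round up to i = 3. First occurrence in the window: #4 on Apr 13, 2058 (3×7 = 21 days in).
Aug 26, 2058 is 156 days after the start; 156 ÷ 7 = 22 remainder 2. Last occurrence in the window: #23 on Aug 24, 2058.
Occurrences #4 through #23: 20 in total.

20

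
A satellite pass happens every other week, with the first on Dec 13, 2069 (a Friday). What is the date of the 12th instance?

May 16, 2070

The 12th occurrence is 11 intervals after the first: 11 × 14 = 154 days after Dec 13, 2069.
Dec has 31 days — 18 days to the end of Dec leaves 136.
Jan has 31 days (105 left).
Feb has 28 days (77 left).
Mar has 31 days (46 left).
Apr has 30 days (16 left).
16 days into May → May 16, 2070.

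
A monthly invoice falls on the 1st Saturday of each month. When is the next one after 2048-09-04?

September 2048 starts on a Tuesday, so its 1st Saturday is 2048-09-05 (4 days in).
2048-09-05 is after 2048-09-04, so that is the next one.

2048-09-05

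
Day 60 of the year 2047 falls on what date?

January has 31 days (60 − 31 = 29 remain).
February has 28 days (29 − 28 = 1 remain).
1 into March → March 1.

1 March 2047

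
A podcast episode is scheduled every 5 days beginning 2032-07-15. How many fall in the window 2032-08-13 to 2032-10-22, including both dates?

Occurrences land 5·i days after 2032-07-15 for i = 0, 1, 2, …
2032-08-13 is 29 days after the start; 29 ÷ 5 = 5 remainder 4; since the remainder is 4, round up to i = 6. First occurrence in the window: #7 on 2032-08-14 (6×5 = 30 days in).
2032-10-22 is 99 days after the start; 99 ÷ 5 = 19 remainder 4. Last occurrence in the window: #20 on 2032-10-18.
Occurrences #7 through #20: 14 in total.

14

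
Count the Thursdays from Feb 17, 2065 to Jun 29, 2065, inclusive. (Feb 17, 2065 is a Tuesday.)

19

Feb 17, 2065 is a Tuesday; the first Thursday on or after it is Feb 19, 2065 (2 days later).
From Feb 19, 2065 to Jun 29, 2065: 9 + 31 + 30 + 31 + 29 = 130 days (rest of Feb, Mar, Apr, May, Jun).
130 ÷ 7 = 18 full weeks with remainder 4, so 18 more Thursdays after the first → 19.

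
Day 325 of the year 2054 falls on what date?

January has 31 days (325 − 31 = 294 remain).
February has 28 days (294 − 28 = 266 remain).
March has 31 days (266 − 31 = 235 remain).
April has 30 days (235 − 30 = 205 remain).
May has 31 days (205 − 31 = 174 remain).
June has 30 days (174 − 30 = 144 remain).
July has 31 days (144 − 31 = 113 remain).
August has 31 days (113 − 31 = 82 remain).
September has 30 days (82 − 30 = 52 remain).
October has 31 days (52 − 31 = 21 remain).
21 into November → November 21.

21 November 2054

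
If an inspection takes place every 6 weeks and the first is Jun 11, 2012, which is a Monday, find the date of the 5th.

Nov 26, 2012

The 5th occurrence is 4 intervals after the first: 4 × 42 = 168 days after Jun 11, 2012.
Jun has 30 days — 19 days to the end of Jun leaves 149.
Jul has 31 days (118 left).
Aug has 31 days (87 left).
Sep has 30 days (57 left).
Oct has 31 days (26 left).
26 days into Nov → Nov 26, 2012.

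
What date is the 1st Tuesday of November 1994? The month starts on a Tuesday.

November 1994 begins on a Tuesday, so the first Tuesday is November 1.

1 November 1994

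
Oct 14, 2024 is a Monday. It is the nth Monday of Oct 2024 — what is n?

2nd

Day 14 falls in week ⌈14/7⌉ of the month.
Days 1–7 hold the 1st Monday, 8–14 the 2nd, 15–21 the 3rd, 22–28 the 4th, 29–31 the 5th.
14 is in the range for the 2nd.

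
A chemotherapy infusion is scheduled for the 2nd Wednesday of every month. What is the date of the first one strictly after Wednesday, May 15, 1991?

May 1991 starts on a Wednesday; its first Wednesday is the 1st, so the 2nd Wednesday is the 8th — May 8, 1991.
That is not after May 15, 1991, so look at Jun 1991.
Jun 1991 starts on a Saturday; its first Wednesday is the 5th, so the 2nd Wednesday is the 12th — Jun 12, 1991.

Jun 12, 1991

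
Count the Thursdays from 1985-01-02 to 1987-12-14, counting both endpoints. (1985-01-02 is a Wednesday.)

154

1985-01-02 is a Wednesday; the first Thursday on or after it is 1985-01-03 (1 day later).
From 1985-01-03 to 1987-12-14: 362 + 365 + 348 = 1075 days (rest of 1985, 1986, to 1987-12-14 in 1987).
1075 ÷ 7 = 153 full weeks with remainder 4, so 153 more Thursdays after the first → 154.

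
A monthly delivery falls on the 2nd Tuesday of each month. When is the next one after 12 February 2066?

9 March 2066

February 2066 starts on a Monday; its first Tuesday is the 2nd, so the 2nd Tuesday is the 9th — 9 February 2066.
That is not after 12 February 2066, so look at March 2066.
March 2066 starts on a Monday; its first Tuesday is the 2nd, so the 2nd Tuesday is the 9th — 9 March 2066.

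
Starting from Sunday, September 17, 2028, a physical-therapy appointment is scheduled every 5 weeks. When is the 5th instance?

The 5th occurrence is 4 intervals after the first: 4 × 35 = 140 days after September 17, 2028.
September has 30 days — 13 days to the end of September leaves 127.
October has 31 days (96 left).
November has 30 days (66 left).
December has 31 days (35 left).
January has 31 days (4 left).
4 days into February → February 4, 2029.

February 4, 2029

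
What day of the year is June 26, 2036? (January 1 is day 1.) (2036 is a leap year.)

178

Days in months before June: 31 + 29 + 31 + 30 + 31 = 152.
Plus 26 days into June → day 178.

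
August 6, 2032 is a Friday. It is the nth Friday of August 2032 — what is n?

Day 6 falls in week ⌈6/7⌉ of the month.
Days 1–7 hold the 1st Friday, 8–14 the 2nd, 15–21 the 3rd, 22–28 the 4th, 29–31 the 5th.
6 is in the range for the 1st.

1st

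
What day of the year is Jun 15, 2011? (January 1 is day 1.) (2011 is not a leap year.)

166

Days in months before Jun: 31 + 28 + 31 + 30 + 31 = 151.
Plus 15 days into Jun → day 166.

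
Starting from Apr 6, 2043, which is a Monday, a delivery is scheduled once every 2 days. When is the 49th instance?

Jul 11, 2043

The 49th occurrence is 48 intervals after the first: 48 × 2 = 96 days after Apr 6, 2043.
Apr has 30 days — 24 days to the end of Apr leaves 72.
May has 31 days (41 left).
Jun has 30 days (11 left).
11 days into Jul → Jul 11, 2043.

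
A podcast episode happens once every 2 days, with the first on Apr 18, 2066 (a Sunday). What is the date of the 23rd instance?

The 23rd occurrence is 22 intervals after the first: 22 × 2 = 44 days after Apr 18, 2066.
Apr has 30 days — 12 days to the end of Apr leaves 32.
May has 31 days (1 left).
1 day into Jun → Jun 1, 2066.

Jun 1, 2066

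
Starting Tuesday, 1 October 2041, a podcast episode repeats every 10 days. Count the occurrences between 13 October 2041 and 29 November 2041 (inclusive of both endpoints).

4

Occurrences land 10·i days after 1 October 2041 for i = 0, 1, 2, …
13 October 2041 is 12 days after the start; 12 ÷ 10 = 1 remainder 2; since the remainder is 2, round up to i = 2. First occurrence in the window: #3 on 21 October 2041 (2×10 = 20 days in).
29 November 2041 is 59 days after the start; 59 ÷ 10 = 5 remainder 9. Last occurrence in the window: #6 on 20 November 2041.
Occurrences #3 through #6: 4 in total.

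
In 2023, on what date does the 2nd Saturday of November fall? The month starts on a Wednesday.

November 2023 begins on a Wednesday, so the first Saturday is November 4 (3 days later).
The 2nd Saturday is 1 weeks later: 4 + 7 = 11.

November 11, 2023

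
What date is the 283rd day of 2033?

January has 31 days (283 − 31 = 252 remain).
February has 28 days (252 − 28 = 224 remain).
March has 31 days (224 − 31 = 193 remain).
April has 30 days (193 − 30 = 163 remain).
May has 31 days (163 − 31 = 132 remain).
June has 30 days (132 − 30 = 102 remain).
July has 31 days (102 − 31 = 71 remain).
August has 31 days (71 − 31 = 40 remain).
September has 30 days (40 − 30 = 10 remain).
10 into October → October 10.

2033-10-10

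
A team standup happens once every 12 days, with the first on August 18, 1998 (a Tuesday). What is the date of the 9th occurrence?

November 22, 1998

The 9th occurrence is 8 intervals after the first: 8 × 12 = 96 days after August 18, 1998.
August has 31 days — 13 days to the end of August leaves 83.
September has 30 days (53 left).
October has 31 days (22 left).
22 days into November → November 22, 1998.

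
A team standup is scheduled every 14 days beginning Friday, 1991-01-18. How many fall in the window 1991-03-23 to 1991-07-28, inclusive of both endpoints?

Occurrences land 14·i days after 1991-01-18 for i = 0, 1, 2, …
1991-03-23 is 64 days after the start; 64 ÷ 14 = 4 remainder 8; since the remainder is 8, round up to i = 5. First occurrence in the window: #6 on 1991-03-29 (5×14 = 70 days in).
1991-07-28 is 191 days after the start; 191 ÷ 14 = 13 remainder 9. Last occurrence in the window: #14 on 1991-07-19.
Occurrences #6 through #14: 9 in total.

9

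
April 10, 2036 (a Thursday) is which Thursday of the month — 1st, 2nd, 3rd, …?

2nd

Day 10 falls in week ⌈10/7⌉ of the month.
Days 1–7 hold the 1st Thursday, 8–14 the 2nd, 15–21 the 3rd, 22–28 the 4th, 29–31 the 5th.
10 is in the range for the 2nd.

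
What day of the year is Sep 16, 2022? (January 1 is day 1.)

Days in months before Sep: 31 + 28 + 31 + 30 + 31 + 30 + 31 + 31 = 243.
Plus 16 days into Sep → day 259.

259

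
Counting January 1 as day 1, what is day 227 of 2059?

Aug 15, 2059

Jan has 31 days (227 − 31 = 196 remain).
Feb has 28 days (196 − 28 = 168 remain).
Mar has 31 days (168 − 31 = 137 remain).
Apr has 30 days (137 − 30 = 107 remain).
May has 31 days (107 − 31 = 76 remain).
Jun has 30 days (76 − 30 = 46 remain).
Jul has 31 days (46 − 31 = 15 remain).
15 into Aug → Aug 15.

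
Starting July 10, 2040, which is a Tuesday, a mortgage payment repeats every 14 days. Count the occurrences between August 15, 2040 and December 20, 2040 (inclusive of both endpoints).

9

Occurrences land 14·i days after July 10, 2040 for i = 0, 1, 2, …
August 15, 2040 is 36 days after the start; 36 ÷ 14 = 2 remainder 8; since the remainder is 8, round up to i = 3. First occurrence in the window: #4 on August 21, 2040 (3×14 = 42 days in).
December 20, 2040 is 163 days after the start; 163 ÷ 14 = 11 remainder 9. Last occurrence in the window: #12 on December 11, 2040.
Occurrences #4 through #12: 9 in total.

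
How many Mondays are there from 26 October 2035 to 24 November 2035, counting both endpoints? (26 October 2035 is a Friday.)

26 October 2035 is a Friday; the first Monday on or after it is 29 October 2035 (3 days later).
From 29 October 2035 to 24 November 2035: 2 + 24 = 26 days (rest of October, November).
26 ÷ 7 = 3 full weeks with remainder 5, so 3 more Mondays after the first → 4.

4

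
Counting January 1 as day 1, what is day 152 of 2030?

June 1, 2030

January has 31 days (152 − 31 = 121 remain).
February has 28 days (121 − 28 = 93 remain).
March has 31 days (93 − 31 = 62 remain).
April has 30 days (62 − 30 = 32 remain).
May has 31 days (32 − 31 = 1 remain).
1 into June → June 1.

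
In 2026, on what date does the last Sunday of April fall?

The first Sunday of April 2026 is April 5.
April 2026 has 30 days. Adding weeks: 5, 12, 19, 26 — the last one ≤ 30 is the 26th.

2026-04-26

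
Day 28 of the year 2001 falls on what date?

28 into Jan → Jan 28.

Jan 28, 2001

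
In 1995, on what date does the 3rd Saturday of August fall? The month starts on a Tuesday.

19 August 1995

August 1995 begins on a Tuesday, so the first Saturday is August 5 (4 days later).
The 3rd Saturday is 2 weeks later: 5 + 14 = 19.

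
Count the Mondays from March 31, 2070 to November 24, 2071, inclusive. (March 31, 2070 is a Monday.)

87

March 31, 2070 is a Monday; the first Monday on or after it is March 31, 2070.
From March 31, 2070 to November 24, 2071: 275 + 328 = 603 days (rest of 2070, to November 24, 2071 in 2071).
603 ÷ 7 = 86 full weeks with remainder 1, so 86 more Mondays after the first → 87.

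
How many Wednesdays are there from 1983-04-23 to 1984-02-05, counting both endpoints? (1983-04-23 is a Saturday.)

1983-04-23 is a Saturday; the first Wednesday on or after it is 1983-04-27 (4 days later).
From 1983-04-27 to 1984-02-05: 3 + 31 + 30 + 31 + 31 + 30 + 31 + 30 + 31 + 31 + 5 = 284 days (rest of April, May, June, July, August, September, October, November, December, January, February).
284 ÷ 7 = 40 full weeks with remainder 4, so 40 more Wednesdays after the first → 41.

41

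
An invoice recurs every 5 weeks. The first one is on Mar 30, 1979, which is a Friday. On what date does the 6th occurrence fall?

Sep 21, 1979

The 6th occurrence is 5 intervals after the first: 5 × 35 = 175 days after Mar 30, 1979.
Mar has 31 days — 1 day to the end of Mar leaves 174.
Apr has 30 days (144 left).
May has 31 days (113 left).
Jun has 30 days (83 left).
Jul has 31 days (52 left).
Aug has 31 days (21 left).
21 days into Sep → Sep 21, 1979.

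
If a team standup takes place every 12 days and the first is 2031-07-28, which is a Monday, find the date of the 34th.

The 34th occurrence is 33 intervals after the first: 33 × 12 = 396 days after 2031-07-28.
July has 31 days — 3 days to the end of July leaves 393.
August has 31 days (362 left).
September has 30 days (332 left).
October has 31 days (301 left).
November has 30 days (271 left).
December has 31 days (240 left).
January has 31 days (209 left).
February has 29 days (180 left).
March has 31 days (149 left).
April has 30 days (119 left).
May has 31 days (88 left).
June has 30 days (58 left).
July has 31 days (27 left).
27 days into August → 2032-08-27.

2032-08-27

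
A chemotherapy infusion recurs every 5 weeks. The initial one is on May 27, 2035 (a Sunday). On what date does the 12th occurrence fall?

The 12th occurrence is 11 intervals after the first: 11 × 35 = 385 days after May 27, 2035.
May has 31 days — 4 days to the end of May leaves 381.
June has 30 days (351 left).
July has 31 days (320 left).
August has 31 days (289 left).
September has 30 days (259 left).
October has 31 days (228 left).
November has 30 days (198 left).
December has 31 days (167 left).
January has 31 days (136 left).
February has 29 days (107 left).
March has 31 days (76 left).
April has 30 days (46 left).
May has 31 days (15 left).
15 days into June → June 15, 2036.

June 15, 2036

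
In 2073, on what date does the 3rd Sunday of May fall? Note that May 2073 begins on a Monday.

May 2073 begins on a Monday, so the first Sunday is May 7 (6 days later).
The 3rd Sunday is 2 weeks later: 7 + 14 = 21.

2073-05-21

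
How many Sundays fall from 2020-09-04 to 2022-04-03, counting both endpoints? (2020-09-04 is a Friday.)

2020-09-04 is a Friday; the first Sunday on or after it is 2020-09-06 (2 days later).
From 2020-09-06 to 2022-04-03: 116 + 365 + 93 = 574 days (rest of 2020, 2021, to 2022-04-03 in 2022).
574 ÷ 7 = 82 full weeks with remainder 0, so 82 more Sundays after the first → 83.

83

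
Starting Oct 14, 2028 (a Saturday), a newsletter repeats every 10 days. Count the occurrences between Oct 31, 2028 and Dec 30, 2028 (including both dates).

Occurrences land 10·i days after Oct 14, 2028 for i = 0, 1, 2, …
Oct 31, 2028 is 17 days after the start; 17 ÷ 10 = 1 remainder 7; since the remainder is 7, round up to i = 2. First occurrence in the window: #3 on Nov 3, 2028 (2×10 = 20 days in).
Dec 30, 2028 is 77 days after the start; 77 ÷ 10 = 7 remainder 7. Last occurrence in the window: #8 on Dec 23, 2028.
Occurrences #3 through #8: 6 in total.

6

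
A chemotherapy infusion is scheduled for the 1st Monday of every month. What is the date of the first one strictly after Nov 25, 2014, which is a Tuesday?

Nov 2014 starts on a Saturday, so its 1st Monday is Nov 3, 2014 (2 days in).
That is not after Nov 25, 2014, so look at Dec 2014.
Dec 2014 starts on a Monday, so its 1st Monday is Dec 1, 2014.

Dec 1, 2014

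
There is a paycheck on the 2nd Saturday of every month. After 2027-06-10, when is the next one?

2027-06-12

June 2027 starts on a Tuesday; its first Saturday is the 5th, so the 2nd Saturday is the 12th — 2027-06-12.
2027-06-12 is after 2027-06-10, so that is the next one.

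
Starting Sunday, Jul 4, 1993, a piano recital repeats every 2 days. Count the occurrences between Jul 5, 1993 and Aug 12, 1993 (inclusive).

Occurrences land 2·i days after Jul 4, 1993 for i = 0, 1, 2, …
Jul 5, 1993 is 1 day after the start; 1 ÷ 2 = 0 remainder 1; since the remainder is 1, round up to i = 1. First occurrence in the window: #2 on Jul 6, 1993 (1×2 = 2 days in).
Aug 12, 1993 is 39 days after the start; 39 ÷ 2 = 19 remainder 1. Last occurrence in the window: #20 on Aug 11, 1993.
Occurrences #2 through #20: 19 in total.

19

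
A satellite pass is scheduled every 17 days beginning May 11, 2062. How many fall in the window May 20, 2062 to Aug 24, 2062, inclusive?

6

Occurrences land 17·i days after May 11, 2062 for i = 0, 1, 2, …
May 20, 2062 is 9 days after the start; 9 ÷ 17 = 0 remainder 9; since the remainder is 9, round up to i = 1. First occurrence in the window: #2 on May 28, 2062 (1×17 = 17 days in).
Aug 24, 2062 is 105 days after the start; 105 ÷ 17 = 6 remainder 3. Last occurrence in the window: #7 on Aug 21, 2062.
Occurrences #2 through #7: 6 in total.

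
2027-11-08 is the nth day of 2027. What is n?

312

Days in months before November: 31 + 28 + 31 + 30 + 31 + 30 + 31 + 31 + 30 + 31 = 304.
Plus 8 days into November → day 312.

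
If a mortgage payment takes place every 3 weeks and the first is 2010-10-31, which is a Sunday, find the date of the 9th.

2011-04-17

The 9th occurrence is 8 intervals after the first: 8 × 21 = 168 days after 2010-10-31.
October has 31 days — 0 days to the end of October leaves 168.
November has 30 days (138 left).
December has 31 days (107 left).
January has 31 days (76 left).
February has 28 days (48 left).
March has 31 days (17 left).
17 days into April → 2011-04-17.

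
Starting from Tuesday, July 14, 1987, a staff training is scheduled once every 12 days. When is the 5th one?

August 31, 1987

The 5th occurrence is 4 intervals after the first: 4 × 12 = 48 days after July 14, 1987.
July has 31 days — 17 days to the end of July leaves 31.
31 days into August → August 31, 1987.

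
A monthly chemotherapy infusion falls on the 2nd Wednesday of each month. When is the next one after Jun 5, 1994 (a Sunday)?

Jun 8, 1994

Jun 1994 starts on a Wednesday; its first Wednesday is the 1st, so the 2nd Wednesday is the 8th — Jun 8, 1994.
Jun 8, 1994 is after Jun 5, 1994, so that is the next one.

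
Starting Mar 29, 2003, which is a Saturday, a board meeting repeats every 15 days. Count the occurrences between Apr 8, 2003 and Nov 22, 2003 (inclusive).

15

Occurrences land 15·i days after Mar 29, 2003 for i = 0, 1, 2, …
Apr 8, 2003 is 10 days after the start; 10 ÷ 15 = 0 remainder 10; since the remainder is 10, round up to i = 1. First occurrence in the window: #2 on Apr 13, 2003 (1×15 = 15 days in).
Nov 22, 2003 is 238 days after the start; 238 ÷ 15 = 15 remainder 13. Last occurrence in the window: #16 on Nov 9, 2003.
Occurrences #2 through #16: 15 in total.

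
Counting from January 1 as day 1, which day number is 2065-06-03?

Days in months before June: 31 + 28 + 31 + 30 + 31 = 151.
Plus 3 days into June → day 154.

154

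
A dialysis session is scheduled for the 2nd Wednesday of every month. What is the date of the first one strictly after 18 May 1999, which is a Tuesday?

May 1999 starts on a Saturday; its first Wednesday is the 5th, so the 2nd Wednesday is the 12th — 12 May 1999.
That is not after 18 May 1999, so look at June 1999.
June 1999 starts on a Tuesday; its first Wednesday is the 2nd, so the 2nd Wednesday is the 9th — 9 June 1999.

9 June 1999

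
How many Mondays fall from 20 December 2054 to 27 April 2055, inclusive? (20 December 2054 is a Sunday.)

20 December 2054 is a Sunday; the first Monday on or after it is 21 December 2054 (1 day later).
From 21 December 2054 to 27 April 2055: 10 + 31 + 28 + 31 + 27 = 127 days (rest of December, January, February, March, April).
127 ÷ 7 = 18 full weeks with remainder 1, so 18 more Mondays after the first → 19.

19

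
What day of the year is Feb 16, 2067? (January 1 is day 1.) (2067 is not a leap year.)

47

Days in months before Feb: 31 = 31.
Plus 16 days into Feb → day 47.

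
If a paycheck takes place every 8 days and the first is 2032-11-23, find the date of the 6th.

2033-01-02

The 6th occurrence is 5 intervals after the first: 5 × 8 = 40 days after 2032-11-23.
November has 30 days — 7 days to the end of November leaves 33.
December has 31 days (2 left).
2 days into January → 2033-01-02.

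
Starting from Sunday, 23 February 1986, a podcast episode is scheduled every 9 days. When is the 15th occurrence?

29 June 1986

The 15th occurrence is 14 intervals after the first: 14 × 9 = 126 days after 23 February 1986.
February has 28 days — 5 days to the end of February leaves 121.
March has 31 days (90 left).
April has 30 days (60 left).
May has 31 days (29 left).
29 days into June → 29 June 1986.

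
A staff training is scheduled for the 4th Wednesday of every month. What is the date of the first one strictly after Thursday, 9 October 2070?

22 October 2070

October 2070 starts on a Wednesday; its first Wednesday is the 1st, so the 4th Wednesday is the 22nd — 22 October 2070.
22 October 2070 is after 9 October 2070, so that is the next one.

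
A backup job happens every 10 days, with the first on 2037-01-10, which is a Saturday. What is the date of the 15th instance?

The 15th occurrence is 14 intervals after the first: 14 × 10 = 140 days after 2037-01-10.
January has 31 days — 21 days to the end of January leaves 119.
February has 28 days (91 left).
March has 31 days (60 left).
April has 30 days (30 left).
30 days into May → 2037-05-30.

2037-05-30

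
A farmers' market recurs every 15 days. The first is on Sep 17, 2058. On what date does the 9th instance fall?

The 9th occurrence is 8 intervals after the first: 8 × 15 = 120 days after Sep 17, 2058.
Sep has 30 days — 13 days to the end of Sep leaves 107.
Oct has 31 days (76 left).
Nov has 30 days (46 left).
Dec has 31 days (15 left).
15 days into Jan → Jan 15, 2059.

Jan 15, 2059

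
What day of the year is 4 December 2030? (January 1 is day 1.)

338

Days in months before December: 31 + 28 + 31 + 30 + 31 + 30 + 31 + 31 + 30 + 31 + 30 = 334.
Plus 4 days into December → day 338.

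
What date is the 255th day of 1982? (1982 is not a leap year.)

Sep 12, 1982

Jan has 31 days (255 − 31 = 224 remain).
Feb has 28 days (224 − 28 = 196 remain).
Mar has 31 days (196 − 31 = 165 remain).
Apr has 30 days (165 − 30 = 135 remain).
May has 31 days (135 − 31 = 104 remain).
Jun has 30 days (104 − 30 = 74 remain).
Jul has 31 days (74 − 31 = 43 remain).
Aug has 31 days (43 − 31 = 12 remain).
12 into Sep → Sep 12.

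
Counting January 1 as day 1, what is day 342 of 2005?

January has 31 days (342 − 31 = 311 remain).
February has 28 days (311 − 28 = 283 remain).
March has 31 days (283 − 31 = 252 remain).
April has 30 days (252 − 30 = 222 remain).
May has 31 days (222 − 31 = 191 remain).
June has 30 days (191 − 30 = 161 remain).
July has 31 days (161 − 31 = 130 remain).
August has 31 days (130 − 31 = 99 remain).
September has 30 days (99 − 30 = 69 remain).
October has 31 days (69 − 31 = 38 remain).
November has 30 days (38 − 30 = 8 remain).
8 into December → December 8.

8 December 2005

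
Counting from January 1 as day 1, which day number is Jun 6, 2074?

157

Days in months before Jun: 31 + 28 + 31 + 30 + 31 = 151.
Plus 6 days into Jun → day 157.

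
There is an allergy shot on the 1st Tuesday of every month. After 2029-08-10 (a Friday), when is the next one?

August 2029 starts on a Wednesday, so its 1st Tuesday is 2029-08-07 (6 days in).
That is not after 2029-08-10, so look at September 2029.
September 2029 starts on a Saturday, so its 1st Tuesday is 2029-09-04 (3 days in).

2029-09-04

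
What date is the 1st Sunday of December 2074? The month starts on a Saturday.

2074-12-02

December 2074 begins on a Saturday, so the first Sunday is December 2 (1 day later).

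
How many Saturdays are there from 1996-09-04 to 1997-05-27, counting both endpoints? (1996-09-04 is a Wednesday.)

1996-09-04 is a Wednesday; the first Saturday on or after it is 1996-09-07 (3 days later).
From 1996-09-07 to 1997-05-27: 23 + 31 + 30 + 31 + 31 + 28 + 31 + 30 + 27 = 262 days (rest of September, October, November, December, January, February, March, April, May).
262 ÷ 7 = 37 full weeks with remainder 3, so 37 more Saturdays after the first → 38.

38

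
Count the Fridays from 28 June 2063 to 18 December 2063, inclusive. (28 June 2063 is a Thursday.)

25

28 June 2063 is a Thursday; the first Friday on or after it is 29 June 2063 (1 day later).
From 29 June 2063 to 18 December 2063: 1 + 31 + 31 + 30 + 31 + 30 + 18 = 172 days (rest of June, July, August, September, October, November, December).
172 ÷ 7 = 24 full weeks with remainder 4, so 24 more Fridays after the first → 25.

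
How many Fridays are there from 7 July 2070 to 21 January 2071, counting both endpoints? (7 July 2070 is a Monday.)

7 July 2070 is a Monday; the first Friday on or after it is 11 July 2070 (4 days later).
From 11 July 2070 to 21 January 2071: 20 + 31 + 30 + 31 + 30 + 31 + 21 = 194 days (rest of July, August, September, October, November, December, January).
194 ÷ 7 = 27 full weeks with remainder 5, so 27 more Fridays after the first → 28.

28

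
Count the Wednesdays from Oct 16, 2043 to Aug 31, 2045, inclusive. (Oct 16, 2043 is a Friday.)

Oct 16, 2043 is a Friday; the first Wednesday on or after it is Oct 21, 2043 (5 days later).
From Oct 21, 2043 to Aug 31, 2045: 71 + 366 + 243 = 680 days (rest of 2043, 2044, to Aug 31, 2045 in 2045).
680 ÷ 7 = 97 full weeks with remainder 1, so 97 more Wednesdays after the first → 98.

98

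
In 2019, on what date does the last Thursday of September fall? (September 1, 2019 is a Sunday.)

September 2019 begins on a Sunday, so the first Thursday is September 5 (4 days later).
September 2019 has 30 days. Adding weeks: 5, 12, 19, 26 — the last one ≤ 30 is the 26th.

26 September 2019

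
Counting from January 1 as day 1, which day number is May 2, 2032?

123

Days in months before May: 31 + 29 + 31 + 30 = 121.
Plus 2 days into May → day 123.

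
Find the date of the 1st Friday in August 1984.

The first Friday of August 1984 is August 3.

1984-08-03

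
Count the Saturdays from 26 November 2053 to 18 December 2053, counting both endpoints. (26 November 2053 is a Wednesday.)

26 November 2053 is a Wednesday; the first Saturday on or after it is 29 November 2053 (3 days later).
From 29 November 2053 to 18 December 2053: 1 + 18 = 19 days (rest of November, December).
19 ÷ 7 = 2 full weeks with remainder 5, so 2 more Saturdays after the first → 3.

3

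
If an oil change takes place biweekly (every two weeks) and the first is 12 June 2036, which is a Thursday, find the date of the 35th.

The 35th occurrence is 34 intervals after the first: 34 × 14 = 476 days after 12 June 2036.
June has 30 days — 18 days to the end of June leaves 458.
From end of June to end of 2036 is 184 days (274 left).
January has 31 days (243 left).
February has 28 days (215 left).
March has 31 days (184 left).
April has 30 days (154 left).
May has 31 days (123 left).
June has 30 days (93 left).
July has 31 days (62 left).
August has 31 days (31 left).
September has 30 days (1 left).
1 day into October → 1 October 2037.

1 October 2037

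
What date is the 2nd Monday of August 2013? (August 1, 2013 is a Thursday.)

August 2013 begins on a Thursday, so the first Monday is August 5 (4 days later).
The 2nd Monday is 1 weeks later: 5 + 7 = 12.

2013-08-12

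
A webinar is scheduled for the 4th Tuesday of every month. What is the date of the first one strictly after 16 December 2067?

December 2067 starts on a Thursday; its first Tuesday is the 6th, so the 4th Tuesday is the 27th — 27 December 2067.
27 December 2067 is after 16 December 2067, so that is the next one.

27 December 2067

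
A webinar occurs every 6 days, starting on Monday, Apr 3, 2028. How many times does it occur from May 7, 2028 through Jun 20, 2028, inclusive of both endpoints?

8

Occurrences land 6·i days after Apr 3, 2028 for i = 0, 1, 2, …
May 7, 2028 is 34 days after the start; 34 ÷ 6 = 5 remainder 4; since the remainder is 4, round up to i = 6. First occurrence in the window: #7 on May 9, 2028 (6×6 = 36 days in).
Jun 20, 2028 is 78 days after the start; 78 ÷ 6 = 13 remainder 0. Last occurrence in the window: #14 on Jun 20, 2028.
Occurrences #7 through #14: 8 in total.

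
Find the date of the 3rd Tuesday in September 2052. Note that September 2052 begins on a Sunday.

September 2052 begins on a Sunday, so the first Tuesday is September 3 (2 days later).
The 3rd Tuesday is 2 weeks later: 3 + 14 = 17.

September 17, 2052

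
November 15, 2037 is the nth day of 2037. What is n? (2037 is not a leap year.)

319

Days in months before November: 31 + 28 + 31 + 30 + 31 + 30 + 31 + 31 + 30 + 31 = 304.
Plus 15 days into November → day 319.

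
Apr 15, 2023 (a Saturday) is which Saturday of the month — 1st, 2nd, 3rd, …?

3rd

Day 15 falls in week ⌈15/7⌉ of the month.
Days 1–7 hold the 1st Saturday, 8–14 the 2nd, 15–21 the 3rd, 22–28 the 4th, 29–31 the 5th.
15 is in the range for the 3rd.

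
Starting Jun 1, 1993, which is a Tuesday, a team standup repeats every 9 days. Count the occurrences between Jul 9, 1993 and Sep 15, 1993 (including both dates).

Occurrences land 9·i days after Jun 1, 1993 for i = 0, 1, 2, …
Jul 9, 1993 is 38 days after the start; 38 ÷ 9 = 4 remainder 2; since the remainder is 2, round up to i = 5. First occurrence in the window: #6 on Jul 16, 1993 (5×9 = 45 days in).
Sep 15, 1993 is 106 days after the start; 106 ÷ 9 = 11 remainder 7. Last occurrence in the window: #12 on Sep 8, 1993.
Occurrences #6 through #12: 7 in total.

7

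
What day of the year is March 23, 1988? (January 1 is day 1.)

Days in months before March: 31 + 29 = 60.
Plus 23 days into March → day 83.

83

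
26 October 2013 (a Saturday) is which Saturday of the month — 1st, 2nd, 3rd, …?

4th

Day 26 falls in week ⌈26/7⌉ of the month.
Days 1–7 hold the 1st Saturday, 8–14 the 2nd, 15–21 the 3rd, 22–28 the 4th, 29–31 the 5th.
26 is in the range for the 4th.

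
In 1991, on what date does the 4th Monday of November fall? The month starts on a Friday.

November 1991 begins on a Friday, so the first Monday is November 4 (3 days later).
The 4th Monday is 3 weeks later: 4 + 21 = 25.

November 25, 1991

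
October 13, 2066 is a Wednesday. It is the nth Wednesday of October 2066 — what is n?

2nd

Day 13 falls in week ⌈13/7⌉ of the month.
Days 1–7 hold the 1st Wednesday, 8–14 the 2nd, 15–21 the 3rd, 22–28 the 4th, 29–31 the 5th.
13 is in the range for the 2nd.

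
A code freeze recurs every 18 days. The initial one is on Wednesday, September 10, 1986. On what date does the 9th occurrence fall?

The 9th occurrence is 8 intervals after the first: 8 × 18 = 144 days after September 10, 1986.
September has 30 days — 20 days to the end of September leaves 124.
October has 31 days (93 left).
November has 30 days (63 left).
December has 31 days (32 left).
January has 31 days (1 left).
1 day into February → February 1, 1987.

February 1, 1987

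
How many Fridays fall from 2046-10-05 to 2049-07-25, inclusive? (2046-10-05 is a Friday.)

2046-10-05 is a Friday; the first Friday on or after it is 2046-10-05.
From 2046-10-05 to 2049-07-25: 87 + 365 + 366 + 206 = 1024 days (rest of 2046, 2047, 2048, to 2049-07-25 in 2049).
1024 ÷ 7 = 146 full weeks with remainder 2, so 146 more Fridays after the first → 147.

147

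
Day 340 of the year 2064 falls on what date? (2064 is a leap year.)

5 December 2064

January has 31 days (340 − 31 = 309 remain).
February has 29 days (309 − 29 = 280 remain).
March has 31 days (280 − 31 = 249 remain).
April has 30 days (249 − 30 = 219 remain).
May has 31 days (219 − 31 = 188 remain).
June has 30 days (188 − 30 = 158 remain).
July has 31 days (158 − 31 = 127 remain).
August has 31 days (127 − 31 = 96 remain).
September has 30 days (96 − 30 = 66 remain).
October has 31 days (66 − 31 = 35 remain).
November has 30 days (35 − 30 = 5 remain).
5 into December → December 5.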